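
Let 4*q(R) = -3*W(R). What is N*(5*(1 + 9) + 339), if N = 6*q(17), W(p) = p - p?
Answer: 0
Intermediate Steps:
W(p) = 0
q(R) = 0 (q(R) = (-3*0)/4 = (¼)*0 = 0)
N = 0 (N = 6*0 = 0)
N*(5*(1 + 9) + 339) = 0*(5*(1 + 9) + 339) = 0*(5*10 + 339) = 0*(50 + 339) = 0*389 = 0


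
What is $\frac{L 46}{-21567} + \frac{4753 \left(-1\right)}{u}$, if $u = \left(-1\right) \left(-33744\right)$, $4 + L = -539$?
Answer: $\frac{246783227}{242585616} \approx 1.0173$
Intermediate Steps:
$L = -543$ ($L = -4 - 539 = -543$)
$u = 33744$
$\frac{L 46}{-21567} + \frac{4753 \left(-1\right)}{u} = \frac{\left(-543\right) 46}{-21567} + \frac{4753 \left(-1\right)}{33744} = \left(-24978\right) \left(- \frac{1}{21567}\right) - \frac{4753}{33744} = \frac{8326}{7189} - \frac{4753}{33744} = \frac{246783227}{242585616}$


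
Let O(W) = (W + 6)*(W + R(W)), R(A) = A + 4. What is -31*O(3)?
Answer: -2790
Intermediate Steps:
R(A) = 4 + A
O(W) = (4 + 2*W)*(6 + W) (O(W) = (W + 6)*(W + (4 + W)) = (6 + W)*(4 + 2*W) = (4 + 2*W)*(6 + W))
-31*O(3) = -31*(24 + 2*3² + 16*3) = -31*(24 + 2*9 + 48) = -31*(24 + 18 + 48) = -31*90 = -2790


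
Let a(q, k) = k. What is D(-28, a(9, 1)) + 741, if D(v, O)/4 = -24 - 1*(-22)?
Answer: 733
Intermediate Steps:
D(v, O) = -8 (D(v, O) = 4*(-24 - 1*(-22)) = 4*(-24 + 22) = 4*(-2) = -8)
D(-28, a(9, 1)) + 741 = -8 + 741 = 733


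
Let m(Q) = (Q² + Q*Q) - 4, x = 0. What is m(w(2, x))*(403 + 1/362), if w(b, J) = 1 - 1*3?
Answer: 291774/181 ≈ 1612.0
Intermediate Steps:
w(b, J) = -2 (w(b, J) = 1 - 3 = -2)
m(Q) = -4 + 2*Q² (m(Q) = (Q² + Q²) - 4 = 2*Q² - 4 = -4 + 2*Q²)
m(w(2, x))*(403 + 1/362) = (-4 + 2*(-2)²)*(403 + 1/362) = (-4 + 2*4)*(403 + 1/362) = (-4 + 8)*(145887/362) = 4*(145887/362) = 291774/181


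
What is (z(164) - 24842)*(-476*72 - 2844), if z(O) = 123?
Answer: 917470404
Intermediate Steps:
(z(164) - 24842)*(-476*72 - 2844) = (123 - 24842)*(-476*72 - 2844) = -24719*(-34272 - 2844) = -24719*(-37116) = 917470404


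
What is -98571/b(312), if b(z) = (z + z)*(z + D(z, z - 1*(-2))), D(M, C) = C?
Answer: -32857/130208 ≈ -0.25234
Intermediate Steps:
b(z) = 2*z*(2 + 2*z) (b(z) = (z + z)*(z + (z - 1*(-2))) = (2*z)*(z + (z + 2)) = (2*z)*(z + (2 + z)) = (2*z)*(2 + 2*z) = 2*z*(2 + 2*z))
-98571/b(312) = -98571*1/(1248*(1 + 312)) = -98571/(4*312*313) = -98571/390624 = -98571*1/390624 = -32857/130208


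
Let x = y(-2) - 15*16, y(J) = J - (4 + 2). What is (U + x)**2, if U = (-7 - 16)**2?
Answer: 78961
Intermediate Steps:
y(J) = -6 + J (y(J) = J - 1*6 = J - 6 = -6 + J)
x = -248 (x = (-6 - 2) - 15*16 = -8 - 240 = -248)
U = 529 (U = (-23)**2 = 529)
(U + x)**2 = (529 - 248)**2 = 281**2 = 78961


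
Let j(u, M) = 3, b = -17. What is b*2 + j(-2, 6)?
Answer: -31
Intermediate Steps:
b*2 + j(-2, 6) = -17*2 + 3 = -34 + 3 = -31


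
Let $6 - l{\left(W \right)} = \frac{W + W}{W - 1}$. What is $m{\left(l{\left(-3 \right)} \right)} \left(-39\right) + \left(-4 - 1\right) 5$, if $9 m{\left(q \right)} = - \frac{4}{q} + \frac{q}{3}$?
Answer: $- \frac{1493}{54} \approx -27.648$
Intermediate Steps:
$l{\left(W \right)} = 6 - \frac{2 W}{-1 + W}$ ($l{\left(W \right)} = 6 - \frac{W + W}{W - 1} = 6 - \frac{2 W}{-1 + W}$)
$m{\left(q \right)} = - \frac{4}{9 q} + \frac{q}{27}$ ($m{\left(q \right)} = \frac{- \frac{4}{q} + \frac{q}{3}}{9} = - \frac{4}{9 q} + \frac{q}{27}$)
$m{\left(l{\left(-3 \right)} \right)} \left(-39\right) + \left(-4 - 1\right) 5 = \frac{-12 + \left(\frac{2 \left(-3 + 2 \left(-3\right)\right)}{-1 - 3}\right)^{2}}{27 \frac{2 \left(-3 + 2 \left(-3\right)\right)}{-1 - 3}} \left(-39\right) + \left(-4 - 1\right) 5 = \frac{-12 + \left(\frac{2 \left(-3 - 6\right)}{-4}\right)^{2}}{27 \frac{2 \left(-3 - 6\right)}{-4}} \left(-39\right) - 25 = \frac{-12 + \left(2 \left(- \frac{1}{4}\right) \left(-9\right)\right)^{2}}{27 \cdot 2 \left(- \frac{1}{4}\right) \left(-9\right)} \left(-39\right) - 25 = \frac{-12 + \left(\frac{9}{2}\right)^{2}}{27 \cdot \frac{9}{2}} \left(-39\right) - 25 = \frac{1}{27} \cdot \frac{2}{9} \left(-12 + \frac{81}{4}\right) \left(-39\right) - 25 = \frac{1}{27} \cdot \frac{2}{9} \cdot \frac{33}{4} \left(-39\right) - 25 = \frac{11}{162} \left(-39\right) - 25 = - \frac{143}{54} - 25 = - \frac{1493}{54}$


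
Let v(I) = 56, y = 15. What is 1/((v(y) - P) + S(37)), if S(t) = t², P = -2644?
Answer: 1/4069 ≈ 0.00024576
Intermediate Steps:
1/((v(y) - P) + S(37)) = 1/((56 - 1*(-2644)) + 37²) = 1/((56 + 2644) + 1369) = 1/(2700 + 1369) = 1/4069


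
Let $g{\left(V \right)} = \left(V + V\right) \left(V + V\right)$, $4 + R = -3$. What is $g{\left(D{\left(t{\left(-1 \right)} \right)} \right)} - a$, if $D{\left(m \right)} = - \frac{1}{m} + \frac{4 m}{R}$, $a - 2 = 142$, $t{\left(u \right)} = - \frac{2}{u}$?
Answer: $- \frac{6527}{49} \approx -133.2$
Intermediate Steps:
$R = -7$ ($R = -4 - 3 = -7$)
$a = 144$ ($a = 2 + 142 = 144$)
$D{\left(m \right)} = - \frac{1}{m} - \frac{4 m}{7}$ ($D{\left(m \right)} = - \frac{1}{m} + \frac{4 m}{-7} = - \frac{1}{m} + 4 m \left(- \frac{1}{7}\right) = - \frac{1}{m} - \frac{4 m}{7}$)
$g{\left(V \right)} = 4 V^{2}$ ($g{\left(V \right)} = 2 V 2 V = 4 V^{2}$)
$g{\left(D{\left(t{\left(-1 \right)} \right)} \right)} - a = 4 \left(- \frac{1}{\left(-2\right) \frac{1}{-1}} - \frac{4 \left(- \frac{2}{-1}\right)}{7}\right)^{2} - 144 = 4 \left(- \frac{1}{\left(-2\right) \left(-1\right)} - \frac{4 \left(\left(-2\right) \left(-1\right)\right)}{7}\right)^{2} - 144 = 4 \left(- \frac{1}{2} - \frac{8}{7}\right)^{2} - 144 = 4 \left(- \frac{23}{14}\right)^{2} - 144 = 4 \cdot \frac{529}{196} - 144 = \frac{529}{49} - 144 = - \frac{6527}{49}$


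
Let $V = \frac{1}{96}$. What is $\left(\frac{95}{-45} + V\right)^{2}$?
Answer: $\frac{366025}{82944} \approx 4.4129$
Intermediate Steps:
$V = \frac{1}{96} \approx 0.010417$
$\left(\frac{95}{-45} + V\right)^{2} = \left(\frac{95}{-45} + \frac{1}{96}\right)^{2} = \left(95 \left(- \frac{1}{45}\right) + \frac{1}{96}\right)^{2} = \left(- \frac{19}{9} + \frac{1}{96}\right)^{2} = \left(- \frac{605}{288}\right)^{2} = \frac{366025}{82944}$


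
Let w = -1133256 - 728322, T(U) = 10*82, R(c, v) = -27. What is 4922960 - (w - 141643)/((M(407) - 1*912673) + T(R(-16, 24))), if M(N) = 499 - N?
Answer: 4488560929339/911761 ≈ 4.9230e+6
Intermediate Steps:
T(U) = 820
w = -1861578
4922960 - (w - 141643)/((M(407) - 1*912673) + T(R(-16, 24))) = 4922960 - (-1861578 - 141643)/(((499 - 1*407) - 1*912673) + 820) = 4922960 - (-2003221)/(((499 - 407) - 912673) + 820) = 4922960 - (-2003221)/((92 - 912673) + 820) = 4922960 - (-2003221)/(-912581 + 820) = 4922960 - (-2003221)/(-911761) = 4922960 - (-2003221)*(-1)/911761 = 4922960 - 1*2003221/911761 = 4922960 - 2003221/911761 = 4488560929339/911761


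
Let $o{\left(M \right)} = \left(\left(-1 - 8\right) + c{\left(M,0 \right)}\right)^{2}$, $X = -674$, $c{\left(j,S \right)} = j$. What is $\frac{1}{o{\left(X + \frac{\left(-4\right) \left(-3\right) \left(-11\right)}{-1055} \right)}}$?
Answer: $\frac{1113025}{519023707489} \approx 2.1445 \cdot 10^{-6}$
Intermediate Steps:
$o{\left(M \right)} = \left(-9 + M\right)^{2}$ ($o{\left(M \right)} = \left(\left(-1 - 8\right) + M\right)^{2} = \left(-9 + M\right)^{2}$)
$\frac{1}{o{\left(X + \frac{\left(-4\right) \left(-3\right) \left(-11\right)}{-1055} \right)}} = \frac{1}{\left(-9 - \left(674 - \frac{\left(-4\right) \left(-3\right) \left(-11\right)}{-1055}\right)\right)^{2}} = \frac{1}{\left(-9 - \left(674 - 12 \left(-11\right) \left(- \frac{1}{1055}\right)\right)\right)^{2}} = \frac{1}{\left(-9 - \frac{710938}{1055}\right)^{2}} = \frac{1}{\left(- \frac{720433}{1055}\right)^{2}} = \frac{1}{\frac{519023707489}{1113025}} = \frac{1113025}{519023707489}$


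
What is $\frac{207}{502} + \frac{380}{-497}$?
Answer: $- \frac{87881}{249494} \approx -0.35224$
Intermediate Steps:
$\frac{207}{502} + \frac{380}{-497} = 207 \cdot \frac{1}{502} + 380 \left(- \frac{1}{497}\right) = \frac{207}{502} - \frac{380}{497} = - \frac{87881}{249494}$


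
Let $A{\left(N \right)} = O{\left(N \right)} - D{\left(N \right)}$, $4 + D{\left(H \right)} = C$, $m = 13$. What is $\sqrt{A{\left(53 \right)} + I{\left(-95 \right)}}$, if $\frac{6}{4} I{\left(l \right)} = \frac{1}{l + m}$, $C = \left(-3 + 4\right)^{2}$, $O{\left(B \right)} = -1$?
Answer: $\frac{7 \sqrt{615}}{123} \approx 1.4113$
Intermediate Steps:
$C = 1$ ($C = 1^{2} = 1$)
$I{\left(l \right)} = \frac{2}{3 \left(13 + l\right)}$ ($I{\left(l \right)} = \frac{2}{3 \left(l + 13\right)} = \frac{2}{3 \left(13 + l\right)}$)
$D{\left(H \right)} = -3$ ($D{\left(H \right)} = -4 + 1 = -3$)
$A{\left(N \right)} = 2$ ($A{\left(N \right)} = -1 - -3 = -1 + 3 = 2$)
$\sqrt{A{\left(53 \right)} + I{\left(-95 \right)}} = \sqrt{2 + \frac{2}{3 \left(13 - 95\right)}} = \sqrt{2 + \frac{2}{3 \left(-82\right)}} = \sqrt{2 + \frac{2}{3} \left(- \frac{1}{82}\right)} = \sqrt{2 - \frac{1}{123}} = \sqrt{\frac{245}{123}} = \frac{7 \sqrt{615}}{123}$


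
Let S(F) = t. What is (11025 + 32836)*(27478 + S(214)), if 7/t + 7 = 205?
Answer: 238632393511/198 ≈ 1.2052e+9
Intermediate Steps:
t = 7/198 (t = 7/(-7 + 205) = 7/198 ≈ 0.035354)
S(F) = 7/198
(11025 + 32836)*(27478 + S(214)) = (11025 + 32836)*(27478 + 7/198) = 43861*(5440651/198) = 238632393511/198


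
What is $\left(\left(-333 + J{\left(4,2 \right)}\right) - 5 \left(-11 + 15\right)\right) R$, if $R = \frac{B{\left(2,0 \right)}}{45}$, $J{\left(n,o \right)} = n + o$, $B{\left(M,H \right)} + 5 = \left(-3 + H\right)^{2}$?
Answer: $- \frac{1388}{45} \approx -30.844$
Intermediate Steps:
$B{\left(M,H \right)} = -5 + \left(-3 + H\right)^{2}$
$R = \frac{4}{45}$ ($R = \frac{-5 + \left(-3 + 0\right)^{2}}{45} = \left(-5 + \left(-3\right)^{2}\right) \frac{1}{45} = \left(-5 + 9\right) \frac{1}{45} = 4 \cdot \frac{1}{45} = \frac{4}{45} \approx 0.088889$)
$\left(\left(-333 + J{\left(4,2 \right)}\right) - 5 \left(-11 + 15\right)\right) R = \left(\left(-333 + \left(4 + 2\right)\right) - 5 \left(-11 + 15\right)\right) \frac{4}{45} = \left(\left(-333 + 6\right) - 20\right) \frac{4}{45} = \left(-327 - 20\right) \frac{4}{45} = \left(-347\right) \frac{4}{45} = - \frac{1388}{45}$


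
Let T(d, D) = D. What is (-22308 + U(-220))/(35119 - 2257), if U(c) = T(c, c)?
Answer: -11264/16431 ≈ -0.68553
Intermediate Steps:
U(c) = c
(-22308 + U(-220))/(35119 - 2257) = (-22308 - 220)/(35119 - 2257) = -22528/32862 = -22528*1/32862 = -11264/16431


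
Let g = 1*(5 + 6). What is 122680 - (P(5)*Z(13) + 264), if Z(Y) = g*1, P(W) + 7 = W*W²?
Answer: 121118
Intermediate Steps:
g = 11 (g = 1*11 = 11)
P(W) = -7 + W³ (P(W) = -7 + W*W² = -7 + W³)
Z(Y) = 11 (Z(Y) = 11*1 = 11)
122680 - (P(5)*Z(13) + 264) = 122680 - ((-7 + 5³)*11 + 264) = 122680 - ((-7 + 125)*11 + 264) = 122680 - (118*11 + 264) = 122680 - (1298 + 264) = 122680 - 1*1562 = 122680 - 1562 = 121118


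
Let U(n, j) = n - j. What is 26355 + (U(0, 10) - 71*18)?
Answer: 25067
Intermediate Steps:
26355 + (U(0, 10) - 71*18) = 26355 + ((0 - 1*10) - 71*18) = 26355 + ((0 - 10) - 1278) = 26355 + (-10 - 1278) = 26355 - 1288 = 25067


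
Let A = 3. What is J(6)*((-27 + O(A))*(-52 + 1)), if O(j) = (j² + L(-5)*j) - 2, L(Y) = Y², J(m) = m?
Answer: -16830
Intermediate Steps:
O(j) = -2 + j² + 25*j (O(j) = (j² + (-5)²*j) - 2 = (j² + 25*j) - 2 = -2 + j² + 25*j)
J(6)*((-27 + O(A))*(-52 + 1)) = 6*((-27 + (-2 + 3² + 25*3))*(-52 + 1)) = 6*((-27 + (-2 + 9 + 75))*(-51)) = 6*((-27 + 82)*(-51)) = 6*(55*(-51)) = 6*(-2805) = -16830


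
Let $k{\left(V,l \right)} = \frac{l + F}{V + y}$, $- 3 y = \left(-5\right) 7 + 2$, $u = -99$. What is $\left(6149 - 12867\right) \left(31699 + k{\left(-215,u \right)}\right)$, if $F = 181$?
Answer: $- \frac{10860510263}{51} \approx -2.1295 \cdot 10^{8}$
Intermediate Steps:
$y = 11$ ($y = - \frac{\left(-5\right) 7 + 2}{3} = - \frac{-35 + 2}{3} = \left(- \frac{1}{3}\right) \left(-33\right) = 11$)
$k{\left(V,l \right)} = \frac{181 + l}{11 + V}$ ($k{\left(V,l \right)} = \frac{l + 181}{V + 11} = \frac{181 + l}{11 + V}$)
$\left(6149 - 12867\right) \left(31699 + k{\left(-215,u \right)}\right) = \left(6149 - 12867\right) \left(31699 + \frac{181 - 99}{11 - 215}\right) = - 6718 \left(31699 + \frac{1}{-204} \cdot 82\right) = - 6718 \left(31699 - \frac{41}{102}\right) = \left(-6718\right) \frac{3233257}{102} = - \frac{10860510263}{51}$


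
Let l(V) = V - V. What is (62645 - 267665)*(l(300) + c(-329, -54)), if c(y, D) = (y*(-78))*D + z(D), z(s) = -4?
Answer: 284106875040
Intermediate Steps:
c(y, D) = -4 - 78*D*y (c(y, D) = (y*(-78))*D - 4 = (-78*y)*D - 4 = -78*D*y - 4 = -4 - 78*D*y)
l(V) = 0
(62645 - 267665)*(l(300) + c(-329, -54)) = (62645 - 267665)*(0 + (-4 - 78*(-54)*(-329))) = -205020*(0 + (-4 - 1385748)) = -205020*(0 - 1385752) = -205020*(-1385752) = 284106875040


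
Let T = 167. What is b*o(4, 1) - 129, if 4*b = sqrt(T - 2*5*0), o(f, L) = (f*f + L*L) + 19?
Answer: -129 + 9*sqrt(167) ≈ -12.694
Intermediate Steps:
o(f, L) = 19 + L**2 + f**2 (o(f, L) = (f**2 + L**2) + 19 = (L**2 + f**2) + 19 = 19 + L**2 + f**2)
b = sqrt(167)/4 (b = sqrt(167 - 2*5*0)/4 = sqrt(167 - 10*0)/4 = sqrt(167 + 0)/4 = sqrt(167)/4 ≈ 3.2307)
b*o(4, 1) - 129 = (sqrt(167)/4)*(19 + 1**2 + 4**2) - 129 = (sqrt(167)/4)*(19 + 1 + 16) - 129 = (sqrt(167)/4)*36 - 129 = 9*sqrt(167) - 129 = -129 + 9*sqrt(167)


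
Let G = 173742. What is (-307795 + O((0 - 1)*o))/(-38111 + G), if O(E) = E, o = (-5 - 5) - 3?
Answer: -307782/135631 ≈ -2.2693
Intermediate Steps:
o = -13 (o = -10 - 3 = -13)
(-307795 + O((0 - 1)*o))/(-38111 + G) = (-307795 + (0 - 1)*(-13))/(-38111 + 173742) = (-307795 - 1*(-13))/135631 = (-307795 + 13)*(1/135631) = -307782*1/135631 = -307782/135631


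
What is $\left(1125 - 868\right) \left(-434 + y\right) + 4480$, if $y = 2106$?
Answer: $434184$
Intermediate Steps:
$\left(1125 - 868\right) \left(-434 + y\right) + 4480 = \left(1125 - 868\right) \left(-434 + 2106\right) + 4480 = 257 \cdot 1672 + 4480 = 429704 + 4480 = 434184$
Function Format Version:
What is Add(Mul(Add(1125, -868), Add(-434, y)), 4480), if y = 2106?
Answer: 434184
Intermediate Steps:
Add(Mul(Add(1125, -868), Add(-434, y)), 4480) = Add(Mul(Add(1125, -868), Add(-434, 2106)), 4480) = Add(Mul(257, 1672), 4480) = Add(429704, 4480) = 434184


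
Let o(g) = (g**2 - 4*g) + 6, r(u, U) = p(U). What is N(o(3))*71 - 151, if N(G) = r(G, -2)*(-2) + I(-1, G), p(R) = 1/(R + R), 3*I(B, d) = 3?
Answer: -89/2 ≈ -44.500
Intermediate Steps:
I(B, d) = 1 (I(B, d) = (1/3)*3 = 1)
p(R) = 1/(2*R)
r(u, U) = 1/(2*U)
o(g) = 6 + g**2 - 4*g
N(G) = 3/2 (N(G) = ((1/2)/(-2))*(-2) + 1 = ((1/2)*(-1/2))*(-2) + 1 = -1/4*(-2) + 1 = 1/2 + 1 = 3/2)
N(o(3))*71 - 151 = (3/2)*71 - 151 = 213/2 - 151 = -89/2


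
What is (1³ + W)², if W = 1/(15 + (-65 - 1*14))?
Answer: 3969/4096 ≈ 0.96899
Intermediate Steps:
W = -1/64 (W = 1/(15 + (-65 - 14)) = 1/(15 - 79) = 1/(-64) = -1/64 ≈ -0.015625)
(1³ + W)² = (1³ - 1/64)² = (1 - 1/64)² = (63/64)² = 3969/4096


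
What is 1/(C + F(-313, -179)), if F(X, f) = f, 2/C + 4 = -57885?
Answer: -57889/10362133 ≈ -0.0055866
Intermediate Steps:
C = -2/57889 (C = 2/(-4 - 57885) = 2/(-57889) = 2*(-1/57889) = -2/57889 ≈ -3.4549e-5)
1/(C + F(-313, -179)) = 1/(-2/57889 - 179) = 1/(-10362133/57889) = -57889/10362133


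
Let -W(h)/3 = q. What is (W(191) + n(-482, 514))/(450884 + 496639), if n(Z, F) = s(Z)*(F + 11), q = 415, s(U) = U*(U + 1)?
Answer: 40571935/315841 ≈ 128.46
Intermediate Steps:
s(U) = U*(1 + U)
W(h) = -1245 (W(h) = -3*415 = -1245)
n(Z, F) = Z*(1 + Z)*(11 + F) (n(Z, F) = (Z*(1 + Z))*(F + 11) = (Z*(1 + Z))*(11 + F) = Z*(1 + Z)*(11 + F))
(W(191) + n(-482, 514))/(450884 + 496639) = (-1245 - 482*(1 - 482)*(11 + 514))/(450884 + 496639) = (-1245 - 482*(-481)*525)/947523 = (-1245 + 121717050)*(1/947523) = 121715805*(1/947523) = 40571935/315841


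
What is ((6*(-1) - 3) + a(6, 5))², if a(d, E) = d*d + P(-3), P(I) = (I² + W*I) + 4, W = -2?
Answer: 2116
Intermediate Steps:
P(I) = 4 + I² - 2*I (P(I) = (I² - 2*I) + 4 = 4 + I² - 2*I)
a(d, E) = 19 + d² (a(d, E) = d*d + (4 + (-3)² - 2*(-3)) = d² + (4 + 9 + 6) = d² + 19 = 19 + d²)
((6*(-1) - 3) + a(6, 5))² = ((6*(-1) - 3) + (19 + 6²))² = ((-6 - 3) + (19 + 36))² = (-9 + 55)² = 46² = 2116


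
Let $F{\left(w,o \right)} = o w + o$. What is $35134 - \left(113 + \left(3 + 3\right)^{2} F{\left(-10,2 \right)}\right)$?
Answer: $35669$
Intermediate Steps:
$F{\left(w,o \right)} = o + o w$
$35134 - \left(113 + \left(3 + 3\right)^{2} F{\left(-10,2 \right)}\right) = 35134 - \left(113 + \left(3 + 3\right)^{2} \cdot 2 \left(1 - 10\right)\right) = 35134 - \left(113 + 6^{2} \cdot 2 \left(-9\right)\right) = 35134 - \left(113 + 36 \left(-18\right)\right) = 35134 - \left(113 - 648\right) = 35134 - -535 = 35134 + 535 = 35669$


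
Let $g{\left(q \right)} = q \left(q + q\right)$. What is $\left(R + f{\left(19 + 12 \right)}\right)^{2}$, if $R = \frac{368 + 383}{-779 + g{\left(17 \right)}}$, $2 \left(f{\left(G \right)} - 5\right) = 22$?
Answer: $\frac{6076225}{40401} \approx 150.4$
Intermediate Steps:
$f{\left(G \right)} = 16$ ($f{\left(G \right)} = 5 + \frac{1}{2} \cdot 22 = 5 + 11 = 16$)
$g{\left(q \right)} = 2 q^{2}$ ($g{\left(q \right)} = q 2 q = 2 q^{2}$)
$R = - \frac{751}{201}$ ($R = \frac{368 + 383}{-779 + 2 \cdot 17^{2}} = \frac{751}{-779 + 2 \cdot 289} = \frac{751}{-779 + 578} = \frac{751}{-201} = 751 \left(- \frac{1}{201}\right) = - \frac{751}{201} \approx -3.7363$)
$\left(R + f{\left(19 + 12 \right)}\right)^{2} = \left(- \frac{751}{201} + 16\right)^{2} = \left(\frac{2465}{201}\right)^{2} = \frac{6076225}{40401}$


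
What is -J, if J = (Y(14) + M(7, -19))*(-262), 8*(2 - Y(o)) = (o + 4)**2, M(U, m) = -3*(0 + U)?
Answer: -15589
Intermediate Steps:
M(U, m) = -3*U
Y(o) = 2 - (4 + o)**2/8 (Y(o) = 2 - (o + 4)**2/8 = 2 - (4 + o)**2/8)
J = 15589 (J = ((2 - (4 + 14)**2/8) - 3*7)*(-262) = ((2 - 1/8*18**2) - 21)*(-262) = ((2 - 1/8*324) - 21)*(-262) = ((2 - 81/2) - 21)*(-262) = (-77/2 - 21)*(-262) = -119/2*(-262) = 15589)
-J = -1*15589 = -15589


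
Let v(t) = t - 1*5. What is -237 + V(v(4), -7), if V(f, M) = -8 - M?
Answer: -238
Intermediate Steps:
v(t) = -5 + t (v(t) = t - 5 = -5 + t)
-237 + V(v(4), -7) = -237 + (-8 - 1*(-7)) = -237 + (-8 + 7) = -237 - 1 = -238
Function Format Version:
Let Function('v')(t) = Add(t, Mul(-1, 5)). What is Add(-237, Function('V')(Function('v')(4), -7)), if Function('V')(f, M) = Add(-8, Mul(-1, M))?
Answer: -238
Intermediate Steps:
Function('v')(t) = Add(-5, t) (Function('v')(t) = Add(t, -5) = Add(-5, t))
Add(-237, Function('V')(Function('v')(4), -7)) = Add(-237, Add(-8, Mul(-1, -7))) = Add(-237, Add(-8, 7)) = Add(-237, -1) = -238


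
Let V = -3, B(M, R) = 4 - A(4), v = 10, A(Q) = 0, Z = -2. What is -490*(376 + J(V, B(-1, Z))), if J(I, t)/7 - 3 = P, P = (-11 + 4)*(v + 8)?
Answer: 237650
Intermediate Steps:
B(M, R) = 4 (B(M, R) = 4 - 1*0 = 4 + 0 = 4)
P = -126 (P = (-11 + 4)*(10 + 8) = -7*18 = -126)
J(I, t) = -861 (J(I, t) = 21 + 7*(-126) = 21 - 882 = -861)
-490*(376 + J(V, B(-1, Z))) = -490*(376 - 861) = -490*(-485) = 237650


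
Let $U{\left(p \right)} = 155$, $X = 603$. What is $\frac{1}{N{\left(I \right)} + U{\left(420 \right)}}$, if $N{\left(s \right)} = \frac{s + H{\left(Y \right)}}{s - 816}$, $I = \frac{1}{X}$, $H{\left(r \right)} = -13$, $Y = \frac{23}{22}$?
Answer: $\frac{492047}{76275123} \approx 0.006451$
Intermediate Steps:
$Y = \frac{23}{22}$ ($Y = 23 \cdot \frac{1}{22} = \frac{23}{22} \approx 1.0455$)
$I = \frac{1}{603} \approx 0.0016584$
$N{\left(s \right)} = \frac{-13 + s}{-816 + s}$ ($N{\left(s \right)} = \frac{s - 13}{s - 816} = \frac{-13 + s}{-816 + s}$)
$\frac{1}{N{\left(I \right)} + U{\left(420 \right)}} = \frac{1}{\frac{-13 + \frac{1}{603}}{-816 + \frac{1}{603}} + 155} = \frac{1}{\frac{1}{- \frac{492047}{603}} \left(- \frac{7838}{603}\right) + 155} = \frac{1}{\left(- \frac{603}{492047}\right) \left(- \frac{7838}{603}\right) + 155} = \frac{1}{\frac{7838}{492047} + 155} = \frac{1}{\frac{76275123}{492047}} = \frac{492047}{76275123}$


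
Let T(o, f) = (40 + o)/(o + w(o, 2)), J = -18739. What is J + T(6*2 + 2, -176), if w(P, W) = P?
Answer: -262319/14 ≈ -18737.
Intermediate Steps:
T(o, f) = (40 + o)/(2*o) (T(o, f) = (40 + o)/(o + o) = (40 + o)/((2*o)) = (40 + o)*(1/(2*o)) = (40 + o)/(2*o))
J + T(6*2 + 2, -176) = -18739 + (40 + (6*2 + 2))/(2*(6*2 + 2)) = -18739 + (40 + (12 + 2))/(2*(12 + 2)) = -18739 + (½)*(40 + 14)/14 = -18739 + (½)*(1/14)*54 = -18739 + 27/14 = -262319/14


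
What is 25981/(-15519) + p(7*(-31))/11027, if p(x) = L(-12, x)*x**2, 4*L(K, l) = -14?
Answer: -5688404311/342256026 ≈ -16.620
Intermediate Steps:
L(K, l) = -7/2 (L(K, l) = (1/4)*(-14) = -7/2)
p(x) = -7*x**2/2
25981/(-15519) + p(7*(-31))/11027 = 25981/(-15519) - 7*(7*(-31))**2/2/11027 = 25981*(-1/15519) - 7/2*(-217)**2*(1/11027) = -25981/15519 - 7/2*47089*(1/11027) = -25981/15519 - 329623/2*1/11027 = -25981/15519 - 329623/22054 = -5688404311/342256026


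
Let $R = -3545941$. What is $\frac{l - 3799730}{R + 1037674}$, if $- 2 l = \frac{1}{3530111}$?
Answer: $\frac{8942312446687}{5902973951758} \approx 1.5149$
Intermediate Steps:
$l = - \frac{1}{7060222}$ ($l = - \frac{1}{2 \cdot 3530111} = \left(- \frac{1}{2}\right) \frac{1}{3530111} = - \frac{1}{7060222} \approx -1.4164 \cdot 10^{-7}$)
$\frac{l - 3799730}{R + 1037674} = \frac{- \frac{1}{7060222} - 3799730}{-3545941 + 1037674} = - \frac{26826937340061}{7060222 \left(-2508267\right)} = \left(- \frac{26826937340061}{7060222}\right) \left(- \frac{1}{2508267}\right) = \frac{8942312446687}{5902973951758}$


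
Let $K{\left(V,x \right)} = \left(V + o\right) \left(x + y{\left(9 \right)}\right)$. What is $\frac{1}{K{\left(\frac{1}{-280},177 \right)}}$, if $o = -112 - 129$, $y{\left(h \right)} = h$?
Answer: $- \frac{140}{6275733} \approx -2.2308 \cdot 10^{-5}$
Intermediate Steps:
$o = -241$
$K{\left(V,x \right)} = \left(-241 + V\right) \left(9 + x\right)$ ($K{\left(V,x \right)} = \left(V - 241\right) \left(x + 9\right) = \left(-241 + V\right) \left(9 + x\right)$)
$\frac{1}{K{\left(\frac{1}{-280},177 \right)}} = \frac{1}{-2169 - 42657 + \frac{9}{-280} + \frac{1}{-280} \cdot 177} = \frac{1}{-2169 - 42657 + 9 \left(- \frac{1}{280}\right) - \frac{177}{280}} = \frac{1}{-2169 - 42657 - \frac{9}{280} - \frac{177}{280}} = \frac{1}{- \frac{6275733}{140}} = - \frac{140}{6275733}$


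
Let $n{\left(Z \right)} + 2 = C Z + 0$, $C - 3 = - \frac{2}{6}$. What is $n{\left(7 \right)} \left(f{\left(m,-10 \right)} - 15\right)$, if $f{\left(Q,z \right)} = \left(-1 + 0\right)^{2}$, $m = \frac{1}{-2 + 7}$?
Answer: $- \frac{700}{3} \approx -233.33$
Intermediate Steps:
$C = \frac{8}{3}$ ($C = 3 - \frac{2}{6} = 3 - \frac{1}{3} = \frac{8}{3} \approx 2.6667$)
$n{\left(Z \right)} = -2 + \frac{8 Z}{3}$ ($n{\left(Z \right)} = -2 + \left(\frac{8 Z}{3} + 0\right) = -2 + \frac{8 Z}{3}$)
$m = \frac{1}{5} \approx 0.2$
$f{\left(Q,z \right)} = 1$ ($f{\left(Q,z \right)} = \left(-1\right)^{2} = 1$)
$n{\left(7 \right)} \left(f{\left(m,-10 \right)} - 15\right) = \left(-2 + \frac{8}{3} \cdot 7\right) \left(1 - 15\right) = \left(-2 + \frac{56}{3}\right) \left(-14\right) = \frac{50}{3} \left(-14\right) = - \frac{700}{3}$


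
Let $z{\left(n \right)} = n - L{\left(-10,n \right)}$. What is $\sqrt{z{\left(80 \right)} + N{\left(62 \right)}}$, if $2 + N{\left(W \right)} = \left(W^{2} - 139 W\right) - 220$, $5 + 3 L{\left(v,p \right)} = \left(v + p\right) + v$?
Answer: $\frac{i \sqrt{44409}}{3} \approx 70.245 i$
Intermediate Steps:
$L{\left(v,p \right)} = - \frac{5}{3} + \frac{p}{3} + \frac{2 v}{3}$ ($L{\left(v,p \right)} = - \frac{5}{3} + \frac{\left(v + p\right) + v}{3} = - \frac{5}{3} + \frac{\left(p + v\right) + v}{3} = - \frac{5}{3} + \frac{p + 2 v}{3} = - \frac{5}{3} + \left(\frac{p}{3} + \frac{2 v}{3}\right) = - \frac{5}{3} + \frac{p}{3} + \frac{2 v}{3}$)
$z{\left(n \right)} = \frac{25}{3} + \frac{2 n}{3}$ ($z{\left(n \right)} = n - \left(- \frac{5}{3} + \frac{n}{3} + \frac{2}{3} \left(-10\right)\right) = n - \left(- \frac{5}{3} + \frac{n}{3} - \frac{20}{3}\right) = n - \left(- \frac{25}{3} + \frac{n}{3}\right) = \frac{25}{3} + \frac{2 n}{3}$)
$N{\left(W \right)} = -222 + W^{2} - 139 W$ ($N{\left(W \right)} = -2 - \left(220 - W^{2} + 139 W\right) = -222 + W^{2} - 139 W$)
$\sqrt{z{\left(80 \right)} + N{\left(62 \right)}} = \sqrt{\left(\frac{25}{3} + \frac{2}{3} \cdot 80\right) - \left(8840 - 3844\right)} = \sqrt{\left(\frac{25}{3} + \frac{160}{3}\right) - 4996} = \sqrt{\frac{185}{3} - 4996} = \sqrt{- \frac{14803}{3}} = \frac{i \sqrt{44409}}{3}$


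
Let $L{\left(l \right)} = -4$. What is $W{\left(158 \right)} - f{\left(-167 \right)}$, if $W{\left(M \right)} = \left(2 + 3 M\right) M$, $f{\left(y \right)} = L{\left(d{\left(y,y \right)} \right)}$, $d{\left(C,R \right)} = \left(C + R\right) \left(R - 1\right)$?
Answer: $75212$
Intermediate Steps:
$d{\left(C,R \right)} = \left(-1 + R\right) \left(C + R\right)$ ($d{\left(C,R \right)} = \left(C + R\right) \left(-1 + R\right) = \left(-1 + R\right) \left(C + R\right)$)
$f{\left(y \right)} = -4$
$W{\left(M \right)} = M \left(2 + 3 M\right)$
$W{\left(158 \right)} - f{\left(-167 \right)} = 158 \left(2 + 3 \cdot 158\right) - -4 = 158 \left(2 + 474\right) + 4 = 158 \cdot 476 + 4 = 75208 + 4 = 75212$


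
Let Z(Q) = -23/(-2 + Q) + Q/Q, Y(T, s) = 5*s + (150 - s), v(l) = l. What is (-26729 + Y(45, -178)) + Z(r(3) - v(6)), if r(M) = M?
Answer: -136427/5 ≈ -27285.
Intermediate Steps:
Y(T, s) = 150 + 4*s
Z(Q) = 1 - 23/(-2 + Q) (Z(Q) = -23/(-2 + Q) + 1 = 1 - 23/(-2 + Q))
(-26729 + Y(45, -178)) + Z(r(3) - v(6)) = (-26729 + (150 + 4*(-178))) + (-25 + (3 - 1*6))/(-2 + (3 - 1*6)) = (-26729 + (150 - 712)) + (-25 + (3 - 6))/(-2 + (3 - 6)) = (-26729 - 562) + (-25 - 3)/(-2 - 3) = -27291 - 28/(-5) = -27291 - ⅕*(-28) = -27291 + 28/5 = -136427/5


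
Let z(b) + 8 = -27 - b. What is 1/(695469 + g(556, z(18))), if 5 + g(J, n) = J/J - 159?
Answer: 1/695306 ≈ 1.4382e-6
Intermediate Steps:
z(b) = -35 - b (z(b) = -8 + (-27 - b) = -35 - b)
g(J, n) = -163 (g(J, n) = -5 + (J/J - 159) = -5 + (1 - 159) = -5 - 158 = -163)
1/(695469 + g(556, z(18))) = 1/(695469 - 163) = 1/695306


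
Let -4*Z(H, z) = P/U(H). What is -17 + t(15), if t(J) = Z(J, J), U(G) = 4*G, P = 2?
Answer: -2041/120 ≈ -17.008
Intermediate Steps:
Z(H, z) = -1/(8*H) (Z(H, z) = -1/(2*(4*H)) = -1/(4*H)/2 = -1/(8*H))
t(J) = -1/(8*J)
-17 + t(15) = -17 - ⅛/15 = -17 - ⅛*1/15 = -17 - 1/120 = -2041/120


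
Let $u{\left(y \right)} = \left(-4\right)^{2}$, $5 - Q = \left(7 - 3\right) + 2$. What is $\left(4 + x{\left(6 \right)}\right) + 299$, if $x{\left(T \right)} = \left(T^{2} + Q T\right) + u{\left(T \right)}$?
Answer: $349$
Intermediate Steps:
$Q = -1$ ($Q = 5 - \left(\left(7 - 3\right) + 2\right) = 5 - \left(4 + 2\right) = 5 - 6 = -1$)
$u{\left(y \right)} = 16$
$x{\left(T \right)} = 16 + T^{2} - T$ ($x{\left(T \right)} = \left(T^{2} - T\right) + 16 = 16 + T^{2} - T$)
$\left(4 + x{\left(6 \right)}\right) + 299 = \left(4 + \left(16 + 6^{2} - 6\right)\right) + 299 = \left(4 + \left(16 + 36 - 6\right)\right) + 299 = \left(4 + 46\right) + 299 = 50 + 299 = 349$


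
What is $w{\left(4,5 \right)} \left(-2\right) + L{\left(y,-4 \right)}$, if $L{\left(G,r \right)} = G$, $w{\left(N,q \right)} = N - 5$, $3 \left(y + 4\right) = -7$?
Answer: $- \frac{13}{3} \approx -4.3333$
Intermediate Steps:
$y = - \frac{19}{3}$ ($y = -4 + \frac{1}{3} \left(-7\right) = -4 - \frac{7}{3} = - \frac{19}{3} \approx -6.3333$)
$w{\left(N,q \right)} = -5 + N$
$w{\left(4,5 \right)} \left(-2\right) + L{\left(y,-4 \right)} = \left(-5 + 4\right) \left(-2\right) - \frac{19}{3} = \left(-1\right) \left(-2\right) - \frac{19}{3} = 2 - \frac{19}{3} = - \frac{13}{3}$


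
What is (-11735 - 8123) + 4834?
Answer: -15024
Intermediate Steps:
(-11735 - 8123) + 4834 = -19858 + 4834 = -15024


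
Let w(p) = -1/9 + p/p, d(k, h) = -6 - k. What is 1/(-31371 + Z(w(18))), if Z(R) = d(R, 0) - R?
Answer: -9/282409 ≈ -3.1869e-5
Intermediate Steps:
w(p) = 8/9 (w(p) = -1*⅑ + 1 = -⅑ + 1 = 8/9)
Z(R) = -6 - 2*R (Z(R) = (-6 - R) - R = -6 - 2*R)
1/(-31371 + Z(w(18))) = 1/(-31371 + (-6 - 2*8/9)) = 1/(-31371 + (-6 - 16/9)) = 1/(-31371 - 70/9) = 1/(-282409/9) = -9/282409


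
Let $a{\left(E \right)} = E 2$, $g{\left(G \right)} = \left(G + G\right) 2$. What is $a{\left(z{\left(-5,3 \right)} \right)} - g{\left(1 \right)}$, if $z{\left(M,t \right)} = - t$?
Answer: $-10$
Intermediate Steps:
$g{\left(G \right)} = 4 G$ ($g{\left(G \right)} = 2 G 2 = 4 G$)
$a{\left(E \right)} = 2 E$
$a{\left(z{\left(-5,3 \right)} \right)} - g{\left(1 \right)} = 2 \left(\left(-1\right) 3\right) - 4 \cdot 1 = 2 \left(-3\right) - 4 = -6 - 4 = -10$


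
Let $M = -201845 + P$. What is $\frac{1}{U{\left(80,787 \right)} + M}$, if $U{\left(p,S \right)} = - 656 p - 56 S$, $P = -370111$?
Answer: $- \frac{1}{668508} \approx -1.4959 \cdot 10^{-6}$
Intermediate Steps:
$M = -571956$ ($M = -201845 - 370111 = -571956$)
$\frac{1}{U{\left(80,787 \right)} + M} = \frac{1}{\left(\left(-656\right) 80 - 44072\right) - 571956} = \frac{1}{\left(-52480 - 44072\right) - 571956} = \frac{1}{-96552 - 571956} = \frac{1}{-668508} = - \frac{1}{668508}$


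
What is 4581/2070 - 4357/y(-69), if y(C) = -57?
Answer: 1031123/13110 ≈ 78.652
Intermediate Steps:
4581/2070 - 4357/y(-69) = 4581/2070 - 4357/(-57) = 4581*(1/2070) - 4357*(-1/57) = 509/230 + 4357/57 = 1031123/13110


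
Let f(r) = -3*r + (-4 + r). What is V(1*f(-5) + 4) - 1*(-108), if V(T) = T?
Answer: 118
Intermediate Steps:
f(r) = -4 - 2*r
V(1*f(-5) + 4) - 1*(-108) = (1*(-4 - 2*(-5)) + 4) - 1*(-108) = (1*(-4 + 10) + 4) + 108 = (1*6 + 4) + 108 = (6 + 4) + 108 = 10 + 108 = 118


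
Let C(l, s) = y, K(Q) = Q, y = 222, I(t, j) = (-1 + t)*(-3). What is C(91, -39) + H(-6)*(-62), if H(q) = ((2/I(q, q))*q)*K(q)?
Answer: 66/7 ≈ 9.4286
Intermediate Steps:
I(t, j) = 3 - 3*t
H(q) = 2*q²/(3 - 3*q) (H(q) = ((2/(3 - 3*q))*q)*q = (2*q/(3 - 3*q))*q = 2*q²/(3 - 3*q))
C(l, s) = 222
C(91, -39) + H(-6)*(-62) = 222 - 2*(-6)²/(-3 + 3*(-6))*(-62) = 222 - 2*36/(-3 - 18)*(-62) = 222 - 2*36/(-21)*(-62) = 222 - 2*36*(-1/21)*(-62) = 222 + (24/7)*(-62) = 222 - 1488/7 = 66/7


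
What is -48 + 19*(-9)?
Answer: -219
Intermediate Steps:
-48 + 19*(-9) = -48 - 171 = -219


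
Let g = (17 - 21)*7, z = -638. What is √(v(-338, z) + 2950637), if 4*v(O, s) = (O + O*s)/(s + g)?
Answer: √145415210747/222 ≈ 1717.7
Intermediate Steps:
g = -28 (g = -4*7 = -28)
v(O, s) = (O + O*s)/(4*(-28 + s)) (v(O, s) = ((O + O*s)/(s - 28))/4 = ((O + O*s)/(-28 + s))/4 = (O + O*s)/(4*(-28 + s)))
√(v(-338, z) + 2950637) = √((¼)*(-338)*(1 - 638)/(-28 - 638) + 2950637) = √((¼)*(-338)*(-637)/(-666) + 2950637) = √((¼)*(-338)*(-1/666)*(-637) + 2950637) = √(-107653/1332 + 2950637) = √(3930140831/1332) = √145415210747/222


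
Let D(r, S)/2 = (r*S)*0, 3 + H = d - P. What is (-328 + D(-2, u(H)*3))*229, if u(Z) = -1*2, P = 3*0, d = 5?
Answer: -75112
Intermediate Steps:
P = 0
H = 2 (H = -3 + (5 - 1*0) = -3 + (5 + 0) = -3 + 5 = 2)
u(Z) = -2
D(r, S) = 0 (D(r, S) = 2*((r*S)*0) = 2*((S*r)*0) = 2*0 = 0)
(-328 + D(-2, u(H)*3))*229 = (-328 + 0)*229 = -328*229 = -75112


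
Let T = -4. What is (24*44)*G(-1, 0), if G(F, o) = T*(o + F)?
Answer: 4224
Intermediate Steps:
G(F, o) = -4*F - 4*o (G(F, o) = -4*(o + F) = -4*(F + o) = -4*F - 4*o)
(24*44)*G(-1, 0) = (24*44)*(-4*(-1) - 4*0) = 1056*(4 + 0) = 1056*4 = 4224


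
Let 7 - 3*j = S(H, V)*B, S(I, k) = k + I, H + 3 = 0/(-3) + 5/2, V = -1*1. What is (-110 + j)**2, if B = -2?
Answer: 106276/9 ≈ 11808.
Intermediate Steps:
V = -1
H = -1/2 (H = -3 + (0/(-3) + 5/2) = -3 + (0*(-1/3) + 5*(1/2)) = -3 + (0 + 5/2) = -3 + 5/2 = -1/2 ≈ -0.50000)
S(I, k) = I + k
j = 4/3 (j = 7/3 - (-1/2 - 1)*(-2)/3 = 7/3 - (-1)*(-2)/2 = 7/3 - 1/3*3 = 7/3 - 1 = 4/3 ≈ 1.3333)
(-110 + j)**2 = (-110 + 4/3)**2 = (-326/3)**2 = 106276/9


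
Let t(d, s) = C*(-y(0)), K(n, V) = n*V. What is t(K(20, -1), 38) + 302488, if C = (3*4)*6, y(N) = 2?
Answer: 302344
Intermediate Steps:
C = 72 (C = 12*6 = 72)
K(n, V) = V*n
t(d, s) = -144 (t(d, s) = 72*(-1*2) = 72*(-2) = -144)
t(K(20, -1), 38) + 302488 = -144 + 302488 = 302344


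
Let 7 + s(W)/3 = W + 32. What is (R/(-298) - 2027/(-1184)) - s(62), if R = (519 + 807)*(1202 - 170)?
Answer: -855854297/176416 ≈ -4851.3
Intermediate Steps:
s(W) = 75 + 3*W (s(W) = -21 + 3*(W + 32) = -21 + 3*(32 + W) = -21 + (96 + 3*W) = 75 + 3*W)
R = 1368432 (R = 1326*1032 = 1368432)
(R/(-298) - 2027/(-1184)) - s(62) = (1368432/(-298) - 2027/(-1184)) - (75 + 3*62) = (1368432*(-1/298) - 2027*(-1/1184)) - (75 + 186) = (-684216/149 + 2027/1184) - 1*261 = -809809721/176416 - 261 = -855854297/176416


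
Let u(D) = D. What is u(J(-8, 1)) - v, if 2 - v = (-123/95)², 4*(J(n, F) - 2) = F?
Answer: 69541/36100 ≈ 1.9263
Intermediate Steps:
J(n, F) = 2 + F/4
v = 2921/9025 (v = 2 - (-123/95)² = 2 - 1*15129/9025 = 2 - 15129/9025 = 2921/9025 ≈ 0.32366)
u(J(-8, 1)) - v = (2 + (¼)*1) - 1*2921/9025 = (2 + ¼) - 2921/9025 = 9/4 - 2921/9025 = 69541/36100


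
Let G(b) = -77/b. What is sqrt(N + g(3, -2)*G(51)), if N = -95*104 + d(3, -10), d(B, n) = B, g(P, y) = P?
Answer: 13*I*sqrt(16898)/17 ≈ 99.406*I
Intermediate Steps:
N = -9877 (N = -95*104 + 3 = -9880 + 3 = -9877)
sqrt(N + g(3, -2)*G(51)) = sqrt(-9877 + 3*(-77/51)) = sqrt(-9877 - 77/17) = sqrt(-167986/17) = 13*I*sqrt(16898)/17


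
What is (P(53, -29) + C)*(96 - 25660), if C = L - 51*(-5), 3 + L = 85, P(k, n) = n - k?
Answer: -6518820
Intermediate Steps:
L = 82 (L = -3 + 85 = 82)
C = 337 (C = 82 - 51*(-5) = 82 + 255 = 337)
(P(53, -29) + C)*(96 - 25660) = ((-29 - 1*53) + 337)*(96 - 25660) = ((-29 - 53) + 337)*(-25564) = (-82 + 337)*(-25564) = 255*(-25564) = -6518820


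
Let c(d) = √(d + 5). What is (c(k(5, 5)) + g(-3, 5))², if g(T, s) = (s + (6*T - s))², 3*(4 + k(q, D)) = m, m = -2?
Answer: (972 + √3)²/9 ≈ 1.0535e+5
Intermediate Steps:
k(q, D) = -14/3 (k(q, D) = -4 + (⅓)*(-2) = -4 - ⅔ = -14/3)
g(T, s) = 36*T² (g(T, s) = (s + (-s + 6*T))² = (6*T)² = 36*T²)
c(d) = √(5 + d)
(c(k(5, 5)) + g(-3, 5))² = (√(5 - 14/3) + 36*(-3)²)² = (√(⅓) + 36*9)² = (√3/3 + 324)² = (324 + √3/3)²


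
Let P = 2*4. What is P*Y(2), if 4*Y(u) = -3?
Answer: -6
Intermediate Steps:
P = 8
Y(u) = -3/4 (Y(u) = (1/4)*(-3) = -3/4)
P*Y(2) = 8*(-3/4) = -6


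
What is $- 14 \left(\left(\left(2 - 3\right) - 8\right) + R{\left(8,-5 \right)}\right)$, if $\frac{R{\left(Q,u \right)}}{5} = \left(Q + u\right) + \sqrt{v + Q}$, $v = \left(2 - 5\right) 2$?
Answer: $-84 - 70 \sqrt{2} \approx -182.99$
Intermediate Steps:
$v = -6$ ($v = \left(-3\right) 2 = -6$)
$R{\left(Q,u \right)} = 5 Q + 5 u + 5 \sqrt{-6 + Q}$ ($R{\left(Q,u \right)} = 5 \left(\left(Q + u\right) + \sqrt{-6 + Q}\right) = 5 \left(Q + u + \sqrt{-6 + Q}\right) = 5 Q + 5 u + 5 \sqrt{-6 + Q}$)
$- 14 \left(\left(\left(2 - 3\right) - 8\right) + R{\left(8,-5 \right)}\right) = - 14 \left(\left(\left(2 - 3\right) - 8\right) + \left(5 \cdot 8 + 5 \left(-5\right) + 5 \sqrt{-6 + 8}\right)\right) = - 14 \left(\left(-1 - 8\right) + \left(40 - 25 + 5 \sqrt{2}\right)\right) = - 14 \left(-9 + \left(15 + 5 \sqrt{2}\right)\right) = - 14 \left(6 + 5 \sqrt{2}\right) = -84 - 70 \sqrt{2}$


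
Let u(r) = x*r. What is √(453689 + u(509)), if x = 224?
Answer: √567705 ≈ 753.46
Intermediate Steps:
u(r) = 224*r
√(453689 + u(509)) = √(453689 + 224*509) = √(453689 + 114016) = √567705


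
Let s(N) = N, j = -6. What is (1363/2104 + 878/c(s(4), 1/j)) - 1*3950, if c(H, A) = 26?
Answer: -107099025/27352 ≈ -3915.6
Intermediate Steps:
(1363/2104 + 878/c(s(4), 1/j)) - 1*3950 = (1363/2104 + 878/26) - 1*3950 = (1363*(1/2104) + 878*(1/26)) - 3950 = (1363/2104 + 439/13) - 3950 = 941375/27352 - 3950 = -107099025/27352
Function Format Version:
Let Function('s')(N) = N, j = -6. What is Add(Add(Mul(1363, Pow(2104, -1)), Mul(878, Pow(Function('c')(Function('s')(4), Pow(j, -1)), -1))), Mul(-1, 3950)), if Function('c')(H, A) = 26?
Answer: Rational(-107099025, 27352) ≈ -3915.6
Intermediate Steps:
Add(Add(Mul(1363, Pow(2104, -1)), Mul(878, Pow(Function('c')(Function('s')(4), Pow(j, -1)), -1))), Mul(-1, 3950)) = Add(Add(Mul(1363, Pow(2104, -1)), Mul(878, Pow(26, -1))), Mul(-1, 3950)) = Add(Add(Mul(1363, Rational(1, 2104)), Mul(878, Rational(1, 26))), -3950) = Add(Add(Rational(1363, 2104), Rational(439, 13)), -3950) = Add(Rational(941375, 27352), -3950) = Rational(-107099025, 27352)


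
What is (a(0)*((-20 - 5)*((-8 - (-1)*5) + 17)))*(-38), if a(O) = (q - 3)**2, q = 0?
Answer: 119700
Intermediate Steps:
a(O) = 9 (a(O) = (0 - 3)**2 = (-3)**2 = 9)
(a(0)*((-20 - 5)*((-8 - (-1)*5) + 17)))*(-38) = (9*((-20 - 5)*((-8 - (-1)*5) + 17)))*(-38) = (9*(-25*((-8 - 1*(-5)) + 17)))*(-38) = (9*(-25*((-8 + 5) + 17)))*(-38) = (9*(-25*(-3 + 17)))*(-38) = (9*(-25*14))*(-38) = (9*(-350))*(-38) = -3150*(-38) = 119700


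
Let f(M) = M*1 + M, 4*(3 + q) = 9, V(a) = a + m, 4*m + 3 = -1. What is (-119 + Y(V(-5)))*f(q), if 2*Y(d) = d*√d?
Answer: 357/2 + 9*I*√6/2 ≈ 178.5 + 11.023*I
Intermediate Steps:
m = -1 (m = -¾ + (¼)*(-1) = -¾ - ¼ = -1)
V(a) = -1 + a (V(a) = a - 1 = -1 + a)
q = -¾ (q = -3 + (¼)*9 = -3 + 9/4 = -¾ ≈ -0.75000)
f(M) = 2*M (f(M) = M + M = 2*M)
Y(d) = d^(3/2)/2 (Y(d) = (d*√d)/2 = d^(3/2)/2)
(-119 + Y(V(-5)))*f(q) = (-119 + (-1 - 5)^(3/2)/2)*(2*(-¾)) = (-119 + (-6)^(3/2)/2)*(-3/2) = (-119 + (-6*I*√6)/2)*(-3/2) = (-119 - 3*I*√6)*(-3/2) = 357/2 + 9*I*√6/2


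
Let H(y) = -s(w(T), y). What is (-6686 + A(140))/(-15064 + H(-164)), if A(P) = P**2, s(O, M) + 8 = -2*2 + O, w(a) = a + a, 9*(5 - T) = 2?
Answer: -58113/67777 ≈ -0.85741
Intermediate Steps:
T = 43/9 (T = 5 - 1/9*2 = 5 - 2/9 = 43/9 ≈ 4.7778)
w(a) = 2*a
s(O, M) = -12 + O (s(O, M) = -8 + (-2*2 + O) = -8 + (-4 + O) = -12 + O)
H(y) = 22/9 (H(y) = -(-12 + 2*(43/9)) = -(-12 + 86/9) = -1*(-22/9) = 22/9)
(-6686 + A(140))/(-15064 + H(-164)) = (-6686 + 140**2)/(-15064 + 22/9) = (-6686 + 19600)/(-135554/9) = 12914*(-9/135554) = -58113/67777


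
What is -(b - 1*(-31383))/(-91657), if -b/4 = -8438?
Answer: 65135/91657 ≈ 0.71064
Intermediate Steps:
b = 33752 (b = -4*(-8438) = 33752)
-(b - 1*(-31383))/(-91657) = -(33752 - 1*(-31383))/(-91657) = -(33752 + 31383)*(-1)/91657 = -65135*(-1)/91657 = -1*(-65135/91657) = 65135/91657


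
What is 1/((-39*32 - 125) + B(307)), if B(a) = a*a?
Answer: 1/92876 ≈ 1.0767e-5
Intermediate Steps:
B(a) = a²
1/((-39*32 - 125) + B(307)) = 1/((-39*32 - 125) + 307²) = 1/((-1248 - 125) + 94249) = 1/(-1373 + 94249) = 1/92876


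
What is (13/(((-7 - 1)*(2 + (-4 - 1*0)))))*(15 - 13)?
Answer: 13/8 ≈ 1.6250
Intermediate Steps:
(13/(((-7 - 1)*(2 + (-4 - 1*0)))))*(15 - 13) = (13/((-8*(2 + (-4 + 0)))))*2 = (13/((-8*(2 - 4))))*2 = (13/((-8*(-2))))*2 = (13/16)*2 = 13/8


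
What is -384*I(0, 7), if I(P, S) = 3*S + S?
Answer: -10752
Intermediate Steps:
I(P, S) = 4*S
-384*I(0, 7) = -1536*7 = -384*28 = -10752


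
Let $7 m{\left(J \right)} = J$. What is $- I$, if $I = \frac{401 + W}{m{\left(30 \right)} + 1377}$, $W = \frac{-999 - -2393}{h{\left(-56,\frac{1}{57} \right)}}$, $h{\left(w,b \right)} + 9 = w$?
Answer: $- \frac{172697}{628485} \approx -0.27478$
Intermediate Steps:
$m{\left(J \right)} = \frac{J}{7}$
$h{\left(w,b \right)} = -9 + w$
$W = - \frac{1394}{65}$ ($W = \frac{-999 - -2393}{-9 - 56} = \frac{-999 + 2393}{-65} = 1394 \left(- \frac{1}{65}\right) = - \frac{1394}{65} \approx -21.446$)
$I = \frac{172697}{628485}$ ($I = \frac{401 - \frac{1394}{65}}{\frac{1}{7} \cdot 30 + 1377} = \frac{24671}{65 \left(\frac{30}{7} + 1377\right)} = \frac{24671}{65 \cdot \frac{9669}{7}} = \frac{24671}{65} \cdot \frac{7}{9669} = \frac{172697}{628485} \approx 0.27478$)
$- I = \left(-1\right) \frac{172697}{628485} = - \frac{172697}{628485}$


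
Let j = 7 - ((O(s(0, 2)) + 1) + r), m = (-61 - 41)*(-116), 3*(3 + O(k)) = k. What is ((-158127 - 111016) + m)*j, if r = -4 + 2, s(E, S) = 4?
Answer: -7462019/3 ≈ -2.4873e+6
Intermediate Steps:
r = -2
O(k) = -3 + k/3
m = 11832 (m = -102*(-116) = 11832)
j = 29/3 (j = 7 - (((-3 + (⅓)*4) + 1) - 2) = 7 - (((-3 + 4/3) + 1) - 2) = 7 - ((-5/3 + 1) - 2) = 7 - (-⅔ - 2) = 7 - 1*(-8/3) = 7 + 8/3 = 29/3 ≈ 9.6667)
((-158127 - 111016) + m)*j = ((-158127 - 111016) + 11832)*(29/3) = (-269143 + 11832)*(29/3) = -257311*29/3 = -7462019/3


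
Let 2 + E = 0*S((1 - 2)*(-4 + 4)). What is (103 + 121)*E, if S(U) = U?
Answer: -448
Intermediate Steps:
E = -2 (E = -2 + 0*((1 - 2)*(-4 + 4)) = -2 + 0*(-1*0) = -2 + 0*0 = -2 + 0 = -2)
(103 + 121)*E = (103 + 121)*(-2) = 224*(-2) = -448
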